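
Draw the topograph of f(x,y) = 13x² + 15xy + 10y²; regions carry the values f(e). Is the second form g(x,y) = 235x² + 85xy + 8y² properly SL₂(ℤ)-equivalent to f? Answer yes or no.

D₁ = -295, D₂ = -295
f: translate: b→-11 (≡15 mod 26), so (13,15,10)→(13,-11,8)
f: flip: (13,-11,8)→(8,11,13)
f: translate: b→-5 (≡11 mod 16), so (8,11,13)→(8,-5,10)
f: reduced (well bottom): (8,-5,10) with a≤c, −a<b≤a
g: flip: (235,85,8)→(8,-85,235)
g: translate: b→-5 (≡-85 mod 16), so (8,-85,235)→(8,-5,10)
g: reduced (well bottom): (8,-5,10) with a≤c, −a<b≤a
reduced forms (8, -5, 10) vs (8, -5, 10) ⇒ equivalent

yes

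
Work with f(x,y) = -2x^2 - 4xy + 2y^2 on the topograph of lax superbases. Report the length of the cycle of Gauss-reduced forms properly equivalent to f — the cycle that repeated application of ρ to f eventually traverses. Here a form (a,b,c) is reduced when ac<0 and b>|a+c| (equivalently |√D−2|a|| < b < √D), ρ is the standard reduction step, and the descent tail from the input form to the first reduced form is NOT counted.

D = 32, ⌊√D⌋ = 5
descent: ρ → (2,4,-2)  [lands on river]
river: ρ → (-2,4,2)
ρ-cycle length = 2 (tail of 1 descent step not counted)

2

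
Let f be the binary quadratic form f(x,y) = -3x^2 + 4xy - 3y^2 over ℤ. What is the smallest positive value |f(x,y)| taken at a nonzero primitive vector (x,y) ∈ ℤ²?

translate: b→2 (≡-4 mod 6), so (3,-4,3)→(3,2,2)
flip: (3,2,2)→(2,-2,3)
translate: b→2 (≡-2 mod 4), so (2,-2,3)→(2,2,3)
reduced (well bottom): (2,2,3) with a≤c, −a<b≤a
well minimum |f| = |-2| = 2 (negative-definite)

2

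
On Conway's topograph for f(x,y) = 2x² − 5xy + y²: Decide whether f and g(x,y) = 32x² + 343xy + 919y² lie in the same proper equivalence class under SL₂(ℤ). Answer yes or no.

D₁ = 17, D₂ = 17
river cycle of f (length 6): (1, 3, -2), (-2, 1, 2), (2, 3, -1), (-1, 3, 2), (2, 1, -2), (-2, 3, 1)
river cycle of g (length 6): (-1, 3, 2), (2, 1, -2), (-2, 3, 1), (1, 3, -2), (-2, 1, 2), (2, 3, -1)
cycles coincide ⇒ equivalent

yes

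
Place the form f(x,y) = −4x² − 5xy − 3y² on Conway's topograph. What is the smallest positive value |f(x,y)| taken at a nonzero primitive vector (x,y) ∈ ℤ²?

translate: b→-3 (≡5 mod 8), so (4,5,3)→(4,-3,2)
flip: (4,-3,2)→(2,3,4)
translate: b→-1 (≡3 mod 4), so (2,3,4)→(2,-1,3)
reduced (well bottom): (2,-1,3) with a≤c, −a<b≤a
well minimum |f| = |-2| = 2 (negative-definite)

2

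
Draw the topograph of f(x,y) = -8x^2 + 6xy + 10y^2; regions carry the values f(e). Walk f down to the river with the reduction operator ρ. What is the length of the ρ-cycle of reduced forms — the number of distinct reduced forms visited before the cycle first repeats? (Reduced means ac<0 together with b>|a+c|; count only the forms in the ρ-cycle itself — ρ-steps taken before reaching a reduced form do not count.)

D = 356, ⌊√D⌋ = 18
river: ρ → (10,14,-4)
river: ρ → (-4,18,2)
river: ρ → (2,18,-4)
river: ρ → (-4,14,10)
river: ρ → (10,6,-8)
river: ρ → (-8,10,8)
river: ρ → (8,6,-10)
river: ρ → (-10,14,4)
river: ρ → (4,18,-2)
river: ρ → (-2,18,4)
river: ρ → (4,14,-10)
river: ρ → (-10,6,8)
river: ρ → (8,10,-8)
river: ρ → (-8,6,10)
ρ-cycle length = 14 (tail of 0 descent steps not counted)

14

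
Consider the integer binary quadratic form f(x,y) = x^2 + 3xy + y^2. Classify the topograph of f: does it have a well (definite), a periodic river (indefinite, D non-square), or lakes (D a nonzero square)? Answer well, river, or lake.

D = b²−4ac = 3² − 4·1·1 = 5
D > 0 non-square ⇒ indefinite ⇒ periodic river

river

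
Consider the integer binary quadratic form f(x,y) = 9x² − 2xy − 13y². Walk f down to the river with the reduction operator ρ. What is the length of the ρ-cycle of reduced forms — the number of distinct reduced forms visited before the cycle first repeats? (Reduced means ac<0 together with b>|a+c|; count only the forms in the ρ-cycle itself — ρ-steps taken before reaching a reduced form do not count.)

D = 472, ⌊√D⌋ = 21
descent: ρ → (-13,2,9)
descent: ρ → (9,16,-6)  [lands on river]
river: ρ → (-6,20,3)
river: ρ → (3,16,-18)
river: ρ → (-18,20,1)
river: ρ → (1,20,-18)
river: ρ → (-18,16,3)
river: ρ → (3,20,-6)
river: ρ → (-6,16,9)
river: ρ → (9,20,-2)
river: ρ → (-2,20,9)
ρ-cycle length = 10 (tail of 2 descent steps not counted)

10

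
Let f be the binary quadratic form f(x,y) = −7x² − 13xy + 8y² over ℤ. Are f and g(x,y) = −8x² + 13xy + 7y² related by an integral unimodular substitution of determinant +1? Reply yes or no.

D₁ = 393, D₂ = 393
river cycle of f (length 16): (8, 13, -7), (-7, 15, 6), (6, 9, -13), (-13, 17, 2), (2, 19, -4), (-4, 13, 14), (14, 15, -3), (-3, 15, 14), (14, 13, -4), (-4, 19, 2), … (6 more)
river cycle of g (length 16): (7, 15, -6), (-6, 9, 13), (13, 17, -2), (-2, 19, 4), (4, 13, -14), (-14, 15, 3), (3, 15, -14), (-14, 13, 4), (4, 19, -2), (-2, 17, 13), … (6 more)
cycles differ ⇒ inequivalent

no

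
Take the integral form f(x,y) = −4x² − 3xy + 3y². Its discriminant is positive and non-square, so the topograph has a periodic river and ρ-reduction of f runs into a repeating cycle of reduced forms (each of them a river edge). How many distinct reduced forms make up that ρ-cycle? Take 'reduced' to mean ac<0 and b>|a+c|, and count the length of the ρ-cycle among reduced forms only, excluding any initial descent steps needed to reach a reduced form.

D = 57, ⌊√D⌋ = 7
descent: ρ → (3,3,-4)  [lands on river]
river: ρ → (-4,5,2)
river: ρ → (2,7,-1)
river: ρ → (-1,7,2)
river: ρ → (2,5,-4)
river: ρ → (-4,3,3)
ρ-cycle length = 6 (tail of 1 descent step not counted)

6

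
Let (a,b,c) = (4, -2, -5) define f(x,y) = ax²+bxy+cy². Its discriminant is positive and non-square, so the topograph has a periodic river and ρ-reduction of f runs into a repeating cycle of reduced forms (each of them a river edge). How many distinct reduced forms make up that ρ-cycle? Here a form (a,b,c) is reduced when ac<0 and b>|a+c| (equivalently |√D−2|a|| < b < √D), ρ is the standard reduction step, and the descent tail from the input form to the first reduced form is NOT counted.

D = 84, ⌊√D⌋ = 9
descent: ρ → (-5,2,4)  [lands on river]
river: ρ → (4,6,-3)
river: ρ → (-3,6,4)
river: ρ → (4,2,-5)
river: ρ → (-5,8,1)
river: ρ → (1,8,-5)
ρ-cycle length = 6 (tail of 1 descent step not counted)

6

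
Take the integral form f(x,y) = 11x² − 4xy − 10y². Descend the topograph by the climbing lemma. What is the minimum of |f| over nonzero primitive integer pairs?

descent: ρ → (-10,4,11)  [lands on river]
river: ρ → (11,18,-3)
river: ρ → (-3,18,11)
river: ρ → (11,4,-10)
river: ρ → (-10,16,5)
river: ρ → (5,14,-13)
river: ρ → (-13,12,6)
river: ρ → (6,12,-13)
river: ρ → (-13,14,5)
river: ρ → (5,16,-10)
closes: descent 1, river 10
min |a| on river = 3

3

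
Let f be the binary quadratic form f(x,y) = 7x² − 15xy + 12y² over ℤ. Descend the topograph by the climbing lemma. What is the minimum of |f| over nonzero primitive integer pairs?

translate: b→-1 (≡-15 mod 14), so (7,-15,12)→(7,-1,4)
flip: (7,-1,4)→(4,1,7)
reduced (well bottom): (4,1,7) with a≤c, −a<b≤a
well minimum = a = 4

4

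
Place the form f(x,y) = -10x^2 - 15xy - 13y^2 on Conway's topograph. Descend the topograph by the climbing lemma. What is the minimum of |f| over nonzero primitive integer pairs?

translate: b→-5 (≡15 mod 20), so (10,15,13)→(10,-5,8)
flip: (10,-5,8)→(8,5,10)
reduced (well bottom): (8,5,10) with a≤c, −a<b≤a
well minimum |f| = |-8| = 8 (negative-definite)

8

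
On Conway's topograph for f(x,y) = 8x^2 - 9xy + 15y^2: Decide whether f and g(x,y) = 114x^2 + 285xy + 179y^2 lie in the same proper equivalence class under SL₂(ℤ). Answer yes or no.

D₁ = -399, D₂ = -399
f: translate: b→7 (≡-9 mod 16), so (8,-9,15)→(8,7,14)
f: reduced (well bottom): (8,7,14) with a≤c, −a<b≤a
g: translate: b→57 (≡285 mod 228), so (114,285,179)→(114,57,8)
g: flip: (114,57,8)→(8,-57,114)
g: translate: b→7 (≡-57 mod 16), so (8,-57,114)→(8,7,14)
g: reduced (well bottom): (8,7,14) with a≤c, −a<b≤a
reduced forms (8, 7, 14) vs (8, 7, 14) ⇒ equivalent

yes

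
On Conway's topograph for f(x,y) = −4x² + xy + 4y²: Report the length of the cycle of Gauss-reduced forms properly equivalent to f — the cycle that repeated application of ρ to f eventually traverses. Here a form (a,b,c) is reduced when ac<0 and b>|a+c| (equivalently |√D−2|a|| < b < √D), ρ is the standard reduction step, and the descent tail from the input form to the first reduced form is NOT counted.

D = 65, ⌊√D⌋ = 8
river: ρ → (4,7,-1)
river: ρ → (-1,7,4)
river: ρ → (4,1,-4)
river: ρ → (-4,7,1)
river: ρ → (1,7,-4)
river: ρ → (-4,1,4)
ρ-cycle length = 6 (tail of 0 descent steps not counted)

6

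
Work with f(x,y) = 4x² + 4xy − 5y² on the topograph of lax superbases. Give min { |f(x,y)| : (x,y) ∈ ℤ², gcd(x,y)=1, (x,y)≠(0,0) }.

river: ρ → (-5,6,3)
river: ρ → (3,6,-5)
river: ρ → (-5,4,4)
river: ρ → (4,4,-5)
closes: descent 0, river 4
min |a| on river = 3

3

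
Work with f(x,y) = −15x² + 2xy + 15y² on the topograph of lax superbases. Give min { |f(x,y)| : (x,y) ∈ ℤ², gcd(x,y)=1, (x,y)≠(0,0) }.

river: ρ → (15,28,-2)
river: ρ → (-2,28,15)
river: ρ → (15,2,-15)
river: ρ → (-15,28,2)
river: ρ → (2,28,-15)
river: ρ → (-15,2,15)
closes: descent 0, river 6
min |a| on river = 2

2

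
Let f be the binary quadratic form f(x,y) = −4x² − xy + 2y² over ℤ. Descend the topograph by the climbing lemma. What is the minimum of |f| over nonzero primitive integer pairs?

descent: ρ → (2,5,-1)  [lands on river]
river: ρ → (-1,5,2)
river: ρ → (2,3,-3)
river: ρ → (-3,3,2)
closes: descent 1, river 4
min |a| on river = 1

1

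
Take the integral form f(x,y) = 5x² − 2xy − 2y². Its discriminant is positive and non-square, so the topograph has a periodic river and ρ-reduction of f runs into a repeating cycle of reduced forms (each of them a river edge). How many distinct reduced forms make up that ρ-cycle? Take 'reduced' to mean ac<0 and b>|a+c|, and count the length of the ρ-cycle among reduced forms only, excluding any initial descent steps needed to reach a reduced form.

D = 44, ⌊√D⌋ = 6
descent: ρ → (-2,6,1)  [lands on river]
river: ρ → (1,6,-2)
ρ-cycle length = 2 (tail of 1 descent step not counted)

2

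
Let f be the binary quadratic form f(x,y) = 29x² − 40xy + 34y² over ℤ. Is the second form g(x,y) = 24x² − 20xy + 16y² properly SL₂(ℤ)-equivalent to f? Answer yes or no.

D₁ = -2344, D₂ = -1136
discriminants differ ⇒ not SL₂(ℤ)-equivalent

no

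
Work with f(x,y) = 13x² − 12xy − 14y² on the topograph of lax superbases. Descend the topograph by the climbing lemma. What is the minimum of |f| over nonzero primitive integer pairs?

descent: ρ → (-14,12,13)  [lands on river]
river: ρ → (13,14,-13)
river: ρ → (-13,12,14)
river: ρ → (14,16,-11)
river: ρ → (-11,28,2)
river: ρ → (2,28,-11)
river: ρ → (-11,16,14)
river: ρ → (14,12,-13)
river: ρ → (-13,14,13)
river: ρ → (13,12,-14)
river: ρ → (-14,16,11)
river: ρ → (11,28,-2)
river: ρ → (-2,28,11)
river: ρ → (11,16,-14)
closes: descent 1, river 14
min |a| on river = 2

2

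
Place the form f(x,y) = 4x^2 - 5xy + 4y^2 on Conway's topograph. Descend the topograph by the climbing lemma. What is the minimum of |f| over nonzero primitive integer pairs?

translate: b→3 (≡-5 mod 8), so (4,-5,4)→(4,3,3)
flip: (4,3,3)→(3,-3,4)
translate: b→3 (≡-3 mod 6), so (3,-3,4)→(3,3,4)
reduced (well bottom): (3,3,4) with a≤c, −a<b≤a
well minimum = a = 3

3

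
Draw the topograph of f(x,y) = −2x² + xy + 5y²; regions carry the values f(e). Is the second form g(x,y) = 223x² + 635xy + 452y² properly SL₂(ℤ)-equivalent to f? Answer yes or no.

D₁ = 41, D₂ = 41
river cycle of f (length 10): (-2, 5, 2), (2, 3, -4), (-4, 5, 1), (1, 5, -4), (-4, 3, 2), (2, 5, -2), (-2, 3, 4), (4, 5, -1), (-1, 5, 4), (4, 3, -2)
river cycle of g (length 10): (-2, 5, 2), (2, 3, -4), (-4, 5, 1), (1, 5, -4), (-4, 3, 2), (2, 5, -2), (-2, 3, 4), (4, 5, -1), (-1, 5, 4), (4, 3, -2)
cycles coincide ⇒ equivalent

yes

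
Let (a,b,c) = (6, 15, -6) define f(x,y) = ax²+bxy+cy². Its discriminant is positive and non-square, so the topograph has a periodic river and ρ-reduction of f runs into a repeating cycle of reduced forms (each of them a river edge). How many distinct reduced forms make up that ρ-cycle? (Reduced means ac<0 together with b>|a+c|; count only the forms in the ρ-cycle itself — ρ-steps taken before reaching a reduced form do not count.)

D = 369, ⌊√D⌋ = 19
river: ρ → (-6,9,12)
river: ρ → (12,15,-3)
river: ρ → (-3,15,12)
river: ρ → (12,9,-6)
river: ρ → (-6,15,6)
river: ρ → (6,9,-12)
river: ρ → (-12,15,3)
river: ρ → (3,15,-12)
river: ρ → (-12,9,6)
river: ρ → (6,15,-6)
ρ-cycle length = 10 (tail of 0 descent steps not counted)

10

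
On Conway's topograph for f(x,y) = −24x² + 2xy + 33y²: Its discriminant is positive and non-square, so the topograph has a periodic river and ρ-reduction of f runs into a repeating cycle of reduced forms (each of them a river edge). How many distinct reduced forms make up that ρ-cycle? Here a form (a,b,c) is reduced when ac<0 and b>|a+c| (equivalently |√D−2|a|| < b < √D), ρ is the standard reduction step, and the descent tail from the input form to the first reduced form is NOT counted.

D = 3172, ⌊√D⌋ = 56
descent: ρ → (33,-2,-24)
descent: ρ → (-24,50,7)  [lands on river]
river: ρ → (7,48,-31)
river: ρ → (-31,14,24)
river: ρ → (24,34,-21)
river: ρ → (-21,50,8)
river: ρ → (8,46,-33)
river: ρ → (-33,20,21)
river: ρ → (21,22,-32)
river: ρ → (-32,42,11)
river: ρ → (11,46,-24)
ρ-cycle length = 10 (tail of 2 descent steps not counted)

10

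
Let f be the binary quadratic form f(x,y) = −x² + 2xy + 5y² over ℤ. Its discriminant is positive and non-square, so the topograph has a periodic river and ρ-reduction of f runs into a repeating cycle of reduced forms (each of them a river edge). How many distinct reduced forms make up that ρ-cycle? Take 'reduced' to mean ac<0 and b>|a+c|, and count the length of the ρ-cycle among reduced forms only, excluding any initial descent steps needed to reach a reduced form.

D = 24, ⌊√D⌋ = 4
descent: ρ → (5,-2,-1)
descent: ρ → (-1,4,2)  [lands on river]
river: ρ → (2,4,-1)
ρ-cycle length = 2 (tail of 2 descent steps not counted)

2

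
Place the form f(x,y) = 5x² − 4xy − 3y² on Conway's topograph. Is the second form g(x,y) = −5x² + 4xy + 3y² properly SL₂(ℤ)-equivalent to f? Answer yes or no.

D₁ = 76, D₂ = 76
river cycle of f (length 6): (-3, 4, 5), (5, 6, -2), (-2, 6, 5), (5, 4, -3), (-3, 8, 1), (1, 8, -3)
river cycle of g (length 6): (3, 8, -1), (-1, 8, 3), (3, 4, -5), (-5, 6, 2), (2, 6, -5), (-5, 4, 3)
cycles differ ⇒ inequivalent

no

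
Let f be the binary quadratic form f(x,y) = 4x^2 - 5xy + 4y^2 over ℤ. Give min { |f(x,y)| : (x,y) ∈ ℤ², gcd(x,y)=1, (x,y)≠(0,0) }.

translate: b→3 (≡-5 mod 8), so (4,-5,4)→(4,3,3)
flip: (4,3,3)→(3,-3,4)
translate: b→3 (≡-3 mod 6), so (3,-3,4)→(3,3,4)
reduced (well bottom): (3,3,4) with a≤c, −a<b≤a
well minimum = a = 3

3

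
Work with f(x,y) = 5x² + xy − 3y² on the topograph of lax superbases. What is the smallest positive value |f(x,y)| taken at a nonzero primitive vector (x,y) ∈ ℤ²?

descent: ρ → (-3,5,3)  [lands on river]
river: ρ → (3,7,-1)
river: ρ → (-1,7,3)
river: ρ → (3,5,-3)
river: ρ → (-3,7,1)
river: ρ → (1,7,-3)
closes: descent 1, river 6
min |a| on river = 1

1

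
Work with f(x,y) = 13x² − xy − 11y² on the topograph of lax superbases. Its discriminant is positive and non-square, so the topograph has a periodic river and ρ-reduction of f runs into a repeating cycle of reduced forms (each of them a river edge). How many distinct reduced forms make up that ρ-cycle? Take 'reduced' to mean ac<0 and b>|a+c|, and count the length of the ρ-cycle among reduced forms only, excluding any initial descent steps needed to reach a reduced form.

D = 573, ⌊√D⌋ = 23
descent: ρ → (-11,23,1)  [lands on river]
river: ρ → (1,23,-11)
river: ρ → (-11,21,3)
river: ρ → (3,21,-11)
ρ-cycle length = 4 (tail of 1 descent step not counted)

4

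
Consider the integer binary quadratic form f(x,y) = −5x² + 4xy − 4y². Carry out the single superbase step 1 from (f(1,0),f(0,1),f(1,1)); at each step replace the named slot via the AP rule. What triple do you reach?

start (-5,-4,-5) = (f(1,0),f(0,1),f(1,1))
replace slot 1: 2·((-4)+(-5)) − (-5) = -13 → (-13,-4,-5)

-13,-4,-5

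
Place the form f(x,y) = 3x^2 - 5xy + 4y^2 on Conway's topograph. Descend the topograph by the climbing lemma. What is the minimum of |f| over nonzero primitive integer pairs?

translate: b→1 (≡-5 mod 6), so (3,-5,4)→(3,1,2)
flip: (3,1,2)→(2,-1,3)
reduced (well bottom): (2,-1,3) with a≤c, −a<b≤a
well minimum = a = 2

2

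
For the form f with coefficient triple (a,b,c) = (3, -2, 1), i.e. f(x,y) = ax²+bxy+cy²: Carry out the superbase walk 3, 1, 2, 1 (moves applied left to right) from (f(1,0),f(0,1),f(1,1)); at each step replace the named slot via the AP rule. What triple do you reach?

start (3,1,2) = (f(1,0),f(0,1),f(1,1))
replace slot 3: 2·(3+1) − 2 = 6 → (3,1,6)
replace slot 1: 2·(1+6) − 3 = 11 → (11,1,6)
replace slot 2: 2·(11+6) − 1 = 33 → (11,33,6)
replace slot 1: 2·(33+6) − 11 = 67 → (67,33,6)

67,33,6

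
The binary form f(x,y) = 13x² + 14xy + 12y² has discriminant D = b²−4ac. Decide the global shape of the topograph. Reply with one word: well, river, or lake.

D = b²−4ac = 14² − 4·13·12 = -428
D < 0 ⇒ definite ⇒ every region one sign ⇒ single well

well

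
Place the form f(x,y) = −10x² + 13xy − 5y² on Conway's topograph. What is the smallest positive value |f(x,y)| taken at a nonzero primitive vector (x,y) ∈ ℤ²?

translate: b→7 (≡-13 mod 20), so (10,-13,5)→(10,7,2)
flip: (10,7,2)→(2,-7,10)
translate: b→1 (≡-7 mod 4), so (2,-7,10)→(2,1,4)
reduced (well bottom): (2,1,4) with a≤c, −a<b≤a
well minimum |f| = |-2| = 2 (negative-definite)

2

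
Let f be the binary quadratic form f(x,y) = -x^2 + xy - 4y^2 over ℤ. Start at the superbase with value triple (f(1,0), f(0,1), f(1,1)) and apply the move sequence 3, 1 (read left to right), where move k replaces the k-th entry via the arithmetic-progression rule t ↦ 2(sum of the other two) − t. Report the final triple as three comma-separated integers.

start (-1,-4,-4) = (f(1,0),f(0,1),f(1,1))
replace slot 3: 2·((-1)+(-4)) − (-4) = -6 → (-1,-4,-6)
replace slot 1: 2·((-4)+(-6)) − (-1) = -19 → (-19,-4,-6)

-19,-4,-6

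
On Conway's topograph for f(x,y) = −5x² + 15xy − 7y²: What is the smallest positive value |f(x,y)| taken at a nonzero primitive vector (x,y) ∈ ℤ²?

descent: ρ → (-7,-1,3)
descent: ρ → (3,7,-3)  [lands on river]
river: ρ → (-3,5,5)
river: ρ → (5,5,-3)
river: ρ → (-3,7,3)
river: ρ → (3,5,-5)
river: ρ → (-5,5,3)
closes: descent 2, river 6
min |a| on river = 3

3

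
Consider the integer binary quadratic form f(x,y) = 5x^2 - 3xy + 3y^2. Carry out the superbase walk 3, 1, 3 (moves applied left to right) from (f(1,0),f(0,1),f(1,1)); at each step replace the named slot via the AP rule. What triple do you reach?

start (5,3,5) = (f(1,0),f(0,1),f(1,1))
replace slot 3: 2·(5+3) − 5 = 11 → (5,3,11)
replace slot 1: 2·(3+11) − 5 = 23 → (23,3,11)
replace slot 3: 2·(23+3) − 11 = 41 → (23,3,41)

23,3,41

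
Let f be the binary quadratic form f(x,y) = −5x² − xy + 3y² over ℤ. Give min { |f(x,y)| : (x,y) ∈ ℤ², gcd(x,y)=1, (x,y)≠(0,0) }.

descent: ρ → (3,7,-1)  [lands on river]
river: ρ → (-1,7,3)
river: ρ → (3,5,-3)
river: ρ → (-3,7,1)
river: ρ → (1,7,-3)
river: ρ → (-3,5,3)
closes: descent 1, river 6
min |a| on river = 1

1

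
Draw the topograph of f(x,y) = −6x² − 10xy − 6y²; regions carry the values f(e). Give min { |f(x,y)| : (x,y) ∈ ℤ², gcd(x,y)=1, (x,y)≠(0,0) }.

translate: b→-2 (≡10 mod 12), so (6,10,6)→(6,-2,2)
flip: (6,-2,2)→(2,2,6)
reduced (well bottom): (2,2,6) with a≤c, −a<b≤a
well minimum |f| = |-2| = 2 (negative-definite)

2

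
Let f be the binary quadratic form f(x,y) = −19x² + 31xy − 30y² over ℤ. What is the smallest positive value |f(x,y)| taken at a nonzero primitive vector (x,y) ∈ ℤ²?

translate: b→7 (≡-31 mod 38), so (19,-31,30)→(19,7,18)
flip: (19,7,18)→(18,-7,19)
reduced (well bottom): (18,-7,19) with a≤c, −a<b≤a
well minimum |f| = |-18| = 18 (negative-definite)

18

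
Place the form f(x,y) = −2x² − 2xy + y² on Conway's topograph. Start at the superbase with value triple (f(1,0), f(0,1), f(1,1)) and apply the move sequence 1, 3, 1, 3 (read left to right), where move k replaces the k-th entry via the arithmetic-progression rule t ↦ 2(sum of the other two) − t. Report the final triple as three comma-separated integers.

start (-2,1,-3) = (f(1,0),f(0,1),f(1,1))
replace slot 1: 2·(1+(-3)) − (-2) = -2 → (-2,1,-3)
replace slot 3: 2·((-2)+1) − (-3) = 1 → (-2,1,1)
replace slot 1: 2·(1+1) − (-2) = 6 → (6,1,1)
replace slot 3: 2·(6+1) − 1 = 13 → (6,1,13)

6,1,13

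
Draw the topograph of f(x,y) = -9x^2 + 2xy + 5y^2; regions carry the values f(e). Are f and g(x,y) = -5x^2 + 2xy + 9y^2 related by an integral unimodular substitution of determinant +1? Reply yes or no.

D₁ = 184, D₂ = 184
river cycle of f (length 12): (5, 8, -6), (-6, 4, 7), (7, 10, -3), (-3, 8, 10), (10, 12, -1), (-1, 12, 10), (10, 8, -3), (-3, 10, 7), (7, 4, -6), (-6, 8, 5), … (2 more)
river cycle of g (length 12): (-5, 12, 2), (2, 12, -5), (-5, 8, 6), (6, 4, -7), (-7, 10, 3), (3, 8, -10), (-10, 12, 1), (1, 12, -10), (-10, 8, 3), (3, 10, -7), … (2 more)
cycles differ ⇒ inequivalent

no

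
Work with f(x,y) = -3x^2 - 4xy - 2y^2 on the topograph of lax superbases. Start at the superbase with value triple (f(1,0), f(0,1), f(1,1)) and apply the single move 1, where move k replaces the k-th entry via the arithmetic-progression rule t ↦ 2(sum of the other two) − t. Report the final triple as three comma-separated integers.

start (-3,-2,-9) = (f(1,0),f(0,1),f(1,1))
replace slot 1: 2·((-2)+(-9)) − (-3) = -19 → (-19,-2,-9)

-19,-2,-9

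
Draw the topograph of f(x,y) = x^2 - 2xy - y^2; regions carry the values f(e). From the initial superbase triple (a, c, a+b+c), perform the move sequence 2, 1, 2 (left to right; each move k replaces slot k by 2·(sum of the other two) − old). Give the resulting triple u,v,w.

start (1,-1,-2) = (f(1,0),f(0,1),f(1,1))
replace slot 2: 2·(1+(-2)) − (-1) = -1 → (1,-1,-2)
replace slot 1: 2·((-1)+(-2)) − 1 = -7 → (-7,-1,-2)
replace slot 2: 2·((-7)+(-2)) − (-1) = -17 → (-7,-17,-2)

-7,-17,-2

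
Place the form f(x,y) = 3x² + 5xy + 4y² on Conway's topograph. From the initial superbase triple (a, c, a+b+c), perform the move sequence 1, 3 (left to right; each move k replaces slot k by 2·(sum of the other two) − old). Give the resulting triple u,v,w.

start (3,4,12) = (f(1,0),f(0,1),f(1,1))
replace slot 1: 2·(4+12) − 3 = 29 → (29,4,12)
replace slot 3: 2·(29+4) − 12 = 54 → (29,4,54)

29,4,54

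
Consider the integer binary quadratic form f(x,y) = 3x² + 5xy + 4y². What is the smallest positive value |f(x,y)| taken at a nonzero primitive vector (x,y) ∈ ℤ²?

translate: b→-1 (≡5 mod 6), so (3,5,4)→(3,-1,2)
flip: (3,-1,2)→(2,1,3)
reduced (well bottom): (2,1,3) with a≤c, −a<b≤a
well minimum = a = 2

2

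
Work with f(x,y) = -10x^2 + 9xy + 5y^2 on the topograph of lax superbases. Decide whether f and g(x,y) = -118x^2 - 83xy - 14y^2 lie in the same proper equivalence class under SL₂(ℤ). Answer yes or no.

D₁ = 281, D₂ = 281
river cycle of f (length 30): (5, 11, -8), (-8, 5, 8), (8, 11, -5), (-5, 9, 10), (10, 11, -4), (-4, 13, 7), (7, 15, -2), (-2, 13, 14), (14, 15, -1), (-1, 15, 14), … (20 more)
river cycle of g (length 30): (5, 11, -8), (-8, 5, 8), (8, 11, -5), (-5, 9, 10), (10, 11, -4), (-4, 13, 7), (7, 15, -2), (-2, 13, 14), (14, 15, -1), (-1, 15, 14), … (20 more)
cycles coincide ⇒ equivalent

yes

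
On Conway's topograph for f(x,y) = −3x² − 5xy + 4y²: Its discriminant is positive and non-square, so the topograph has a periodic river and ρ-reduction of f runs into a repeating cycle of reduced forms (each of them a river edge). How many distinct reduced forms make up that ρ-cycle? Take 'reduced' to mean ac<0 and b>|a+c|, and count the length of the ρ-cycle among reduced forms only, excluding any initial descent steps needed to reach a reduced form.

D = 73, ⌊√D⌋ = 8
descent: ρ → (4,5,-3)  [lands on river]
river: ρ → (-3,7,2)
river: ρ → (2,5,-6)
river: ρ → (-6,7,1)
river: ρ → (1,7,-6)
river: ρ → (-6,5,2)
river: ρ → (2,7,-3)
river: ρ → (-3,5,4)
river: ρ → (4,3,-4)
river: ρ → (-4,5,3)
river: ρ → (3,7,-2)
river: ρ → (-2,5,6)
river: ρ → (6,7,-1)
river: ρ → (-1,7,6)
river: ρ → (6,5,-2)
river: ρ → (-2,7,3)
river: ρ → (3,5,-4)
river: ρ → (-4,3,4)
ρ-cycle length = 18 (tail of 1 descent step not counted)

18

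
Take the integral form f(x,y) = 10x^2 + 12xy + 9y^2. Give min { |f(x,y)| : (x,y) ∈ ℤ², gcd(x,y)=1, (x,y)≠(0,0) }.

translate: b→-8 (≡12 mod 20), so (10,12,9)→(10,-8,7)
flip: (10,-8,7)→(7,8,10)
translate: b→-6 (≡8 mod 14), so (7,8,10)→(7,-6,9)
reduced (well bottom): (7,-6,9) with a≤c, −a<b≤a
well minimum = a = 7

7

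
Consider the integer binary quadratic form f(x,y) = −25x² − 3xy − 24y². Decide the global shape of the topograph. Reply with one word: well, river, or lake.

D = b²−4ac = (-3)² − 4·(-25)·(-24) = -2391
D < 0 ⇒ definite ⇒ every region one sign ⇒ single well

well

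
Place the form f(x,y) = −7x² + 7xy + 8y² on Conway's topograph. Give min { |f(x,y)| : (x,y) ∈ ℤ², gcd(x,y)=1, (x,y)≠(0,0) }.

river: ρ → (8,9,-6)
river: ρ → (-6,15,2)
river: ρ → (2,13,-13)
river: ρ → (-13,13,2)
river: ρ → (2,15,-6)
river: ρ → (-6,9,8)
river: ρ → (8,7,-7)
river: ρ → (-7,7,8)
closes: descent 0, river 8
min |a| on river = 2

2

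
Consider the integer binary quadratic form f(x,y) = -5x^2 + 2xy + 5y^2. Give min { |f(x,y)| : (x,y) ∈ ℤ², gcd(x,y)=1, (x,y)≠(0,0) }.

river: ρ → (5,8,-2)
river: ρ → (-2,8,5)
river: ρ → (5,2,-5)
river: ρ → (-5,8,2)
river: ρ → (2,8,-5)
river: ρ → (-5,2,5)
closes: descent 0, river 6
min |a| on river = 2

2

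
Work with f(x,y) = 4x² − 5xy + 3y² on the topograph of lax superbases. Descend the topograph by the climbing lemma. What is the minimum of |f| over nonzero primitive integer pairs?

translate: b→3 (≡-5 mod 8), so (4,-5,3)→(4,3,2)
flip: (4,3,2)→(2,-3,4)
translate: b→1 (≡-3 mod 4), so (2,-3,4)→(2,1,3)
reduced (well bottom): (2,1,3) with a≤c, −a<b≤a
well minimum = a = 2

2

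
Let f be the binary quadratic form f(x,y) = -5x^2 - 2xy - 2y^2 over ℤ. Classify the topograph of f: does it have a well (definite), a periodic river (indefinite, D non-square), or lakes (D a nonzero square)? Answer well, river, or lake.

D = b²−4ac = (-2)² − 4·(-5)·(-2) = -36
D < 0 ⇒ definite ⇒ every region one sign ⇒ single well

well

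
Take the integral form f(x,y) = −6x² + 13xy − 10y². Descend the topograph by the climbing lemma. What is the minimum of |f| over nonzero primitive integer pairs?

translate: b→-1 (≡-13 mod 12), so (6,-13,10)→(6,-1,3)
flip: (6,-1,3)→(3,1,6)
reduced (well bottom): (3,1,6) with a≤c, −a<b≤a
well minimum |f| = |-3| = 3 (negative-definite)

3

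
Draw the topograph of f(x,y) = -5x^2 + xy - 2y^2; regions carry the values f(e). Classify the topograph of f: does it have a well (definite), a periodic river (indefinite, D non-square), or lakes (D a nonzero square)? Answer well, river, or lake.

D = b²−4ac = 1² − 4·(-5)·(-2) = -39
D < 0 ⇒ definite ⇒ every region one sign ⇒ single well

well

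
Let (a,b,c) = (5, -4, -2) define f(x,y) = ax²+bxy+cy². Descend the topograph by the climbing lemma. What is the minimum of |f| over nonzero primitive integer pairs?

descent: ρ → (-2,4,5)  [lands on river]
river: ρ → (5,6,-1)
river: ρ → (-1,6,5)
river: ρ → (5,4,-2)
closes: descent 1, river 4
min |a| on river = 1

1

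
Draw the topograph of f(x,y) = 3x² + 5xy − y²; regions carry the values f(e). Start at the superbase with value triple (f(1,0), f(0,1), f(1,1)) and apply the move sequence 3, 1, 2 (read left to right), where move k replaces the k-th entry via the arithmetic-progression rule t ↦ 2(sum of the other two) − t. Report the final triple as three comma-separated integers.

start (3,-1,7) = (f(1,0),f(0,1),f(1,1))
replace slot 3: 2·(3+(-1)) − 7 = -3 → (3,-1,-3)
replace slot 1: 2·((-1)+(-3)) − 3 = -11 → (-11,-1,-3)
replace slot 2: 2·((-11)+(-3)) − (-1) = -27 → (-11,-27,-3)

-11,-27,-3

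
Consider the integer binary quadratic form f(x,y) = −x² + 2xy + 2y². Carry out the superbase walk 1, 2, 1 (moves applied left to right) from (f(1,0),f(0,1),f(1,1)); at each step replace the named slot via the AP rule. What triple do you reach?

start (-1,2,3) = (f(1,0),f(0,1),f(1,1))
replace slot 1: 2·(2+3) − (-1) = 11 → (11,2,3)
replace slot 2: 2·(11+3) − 2 = 26 → (11,26,3)
replace slot 1: 2·(26+3) − 11 = 47 → (47,26,3)

47,26,3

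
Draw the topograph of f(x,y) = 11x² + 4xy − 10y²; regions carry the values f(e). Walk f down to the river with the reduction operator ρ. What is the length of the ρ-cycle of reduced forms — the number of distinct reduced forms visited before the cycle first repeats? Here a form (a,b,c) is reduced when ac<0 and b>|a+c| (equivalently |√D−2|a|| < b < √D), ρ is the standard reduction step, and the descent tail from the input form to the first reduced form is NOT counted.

D = 456, ⌊√D⌋ = 21
river: ρ → (-10,16,5)
river: ρ → (5,14,-13)
river: ρ → (-13,12,6)
river: ρ → (6,12,-13)
river: ρ → (-13,14,5)
river: ρ → (5,16,-10)
river: ρ → (-10,4,11)
river: ρ → (11,18,-3)
river: ρ → (-3,18,11)
river: ρ → (11,4,-10)
ρ-cycle length = 10 (tail of 0 descent steps not counted)

10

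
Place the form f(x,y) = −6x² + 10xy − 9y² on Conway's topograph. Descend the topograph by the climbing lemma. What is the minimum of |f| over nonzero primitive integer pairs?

translate: b→2 (≡-10 mod 12), so (6,-10,9)→(6,2,5)
flip: (6,2,5)→(5,-2,6)
reduced (well bottom): (5,-2,6) with a≤c, −a<b≤a
well minimum |f| = |-5| = 5 (negative-definite)

5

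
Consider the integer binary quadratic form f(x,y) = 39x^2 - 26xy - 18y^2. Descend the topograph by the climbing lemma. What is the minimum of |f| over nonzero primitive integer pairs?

descent: ρ → (-18,26,39)  [lands on river]
river: ρ → (39,52,-5)
river: ρ → (-5,58,6)
river: ρ → (6,50,-41)
river: ρ → (-41,32,15)
river: ρ → (15,58,-2)
river: ρ → (-2,58,15)
river: ρ → (15,32,-41)
river: ρ → (-41,50,6)
river: ρ → (6,58,-5)
river: ρ → (-5,52,39)
river: ρ → (39,26,-18)
river: ρ → (-18,46,19)
river: ρ → (19,30,-34)
river: ρ → (-34,38,15)
river: ρ → (15,52,-13)
river: ρ → (-13,52,15)
river: ρ → (15,38,-34)
river: ρ → (-34,30,19)
river: ρ → (19,46,-18)
closes: descent 1, river 20
min |a| on river = 2

2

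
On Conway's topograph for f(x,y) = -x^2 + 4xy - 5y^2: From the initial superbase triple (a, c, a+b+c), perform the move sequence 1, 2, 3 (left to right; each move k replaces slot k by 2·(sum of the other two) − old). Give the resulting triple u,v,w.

start (-1,-5,-2) = (f(1,0),f(0,1),f(1,1))
replace slot 1: 2·((-5)+(-2)) − (-1) = -13 → (-13,-5,-2)
replace slot 2: 2·((-13)+(-2)) − (-5) = -25 → (-13,-25,-2)
replace slot 3: 2·((-13)+(-25)) − (-2) = -74 → (-13,-25,-74)

-13,-25,-74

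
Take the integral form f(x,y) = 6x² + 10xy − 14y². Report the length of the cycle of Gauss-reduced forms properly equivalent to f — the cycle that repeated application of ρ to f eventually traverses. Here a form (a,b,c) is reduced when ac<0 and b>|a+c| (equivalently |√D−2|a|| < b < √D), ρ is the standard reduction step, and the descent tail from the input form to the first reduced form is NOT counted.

D = 436, ⌊√D⌋ = 20
river: ρ → (-14,18,2)
river: ρ → (2,18,-14)
river: ρ → (-14,10,6)
river: ρ → (6,14,-10)
river: ρ → (-10,6,10)
river: ρ → (10,14,-6)
river: ρ → (-6,10,14)
river: ρ → (14,18,-2)
river: ρ → (-2,18,14)
river: ρ → (14,10,-6)
river: ρ → (-6,14,10)
river: ρ → (10,6,-10)
river: ρ → (-10,14,6)
river: ρ → (6,10,-14)
ρ-cycle length = 14 (tail of 0 descent steps not counted)

14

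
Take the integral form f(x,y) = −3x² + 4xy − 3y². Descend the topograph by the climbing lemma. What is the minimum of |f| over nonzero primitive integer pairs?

translate: b→2 (≡-4 mod 6), so (3,-4,3)→(3,2,2)
flip: (3,2,2)→(2,-2,3)
translate: b→2 (≡-2 mod 4), so (2,-2,3)→(2,2,3)
reduced (well bottom): (2,2,3) with a≤c, −a<b≤a
well minimum |f| = |-2| = 2 (negative-definite)

2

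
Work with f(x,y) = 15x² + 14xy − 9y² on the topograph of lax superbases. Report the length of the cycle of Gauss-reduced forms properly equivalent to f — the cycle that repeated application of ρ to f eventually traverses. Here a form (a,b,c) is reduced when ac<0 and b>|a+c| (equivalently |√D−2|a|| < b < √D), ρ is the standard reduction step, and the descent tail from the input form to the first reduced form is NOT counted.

D = 736, ⌊√D⌋ = 27
river: ρ → (-9,22,7)
river: ρ → (7,20,-12)
river: ρ → (-12,4,15)
river: ρ → (15,26,-1)
river: ρ → (-1,26,15)
river: ρ → (15,4,-12)
river: ρ → (-12,20,7)
river: ρ → (7,22,-9)
river: ρ → (-9,14,15)
river: ρ → (15,16,-8)
river: ρ → (-8,16,15)
river: ρ → (15,14,-9)
ρ-cycle length = 12 (tail of 0 descent steps not counted)

12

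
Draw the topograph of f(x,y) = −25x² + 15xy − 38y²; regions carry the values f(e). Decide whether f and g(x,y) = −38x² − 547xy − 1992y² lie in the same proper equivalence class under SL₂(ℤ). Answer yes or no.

D₁ = -3575, D₂ = -3575
f is negative-definite; reduce −f:
−f: reduced (well bottom): (25,-15,38) with a≤c, −a<b≤a
flip sign back: reduced form of f is (-25,15,-38)
g is negative-definite; reduce −g:
−g: translate: b→15 (≡547 mod 76), so (38,547,1992)→(38,15,25)
−g: flip: (38,15,25)→(25,-15,38)
−g: reduced (well bottom): (25,-15,38) with a≤c, −a<b≤a
flip sign back: reduced form of g is (-25,15,-38)
reduced forms (-25, 15, -38) vs (-25, 15, -38) ⇒ equivalent

yes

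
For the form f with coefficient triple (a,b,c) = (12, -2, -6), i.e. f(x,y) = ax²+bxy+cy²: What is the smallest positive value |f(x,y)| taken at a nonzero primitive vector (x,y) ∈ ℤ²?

descent: ρ → (-6,14,4)  [lands on river]
river: ρ → (4,10,-12)
river: ρ → (-12,14,2)
river: ρ → (2,14,-12)
river: ρ → (-12,10,4)
river: ρ → (4,14,-6)
river: ρ → (-6,10,8)
river: ρ → (8,6,-8)
river: ρ → (-8,10,6)
river: ρ → (6,14,-4)
river: ρ → (-4,10,12)
river: ρ → (12,14,-2)
river: ρ → (-2,14,12)
river: ρ → (12,10,-4)
river: ρ → (-4,14,6)
river: ρ → (6,10,-8)
river: ρ → (-8,6,8)
river: ρ → (8,10,-6)
closes: descent 1, river 18
min |a| on river = 2

2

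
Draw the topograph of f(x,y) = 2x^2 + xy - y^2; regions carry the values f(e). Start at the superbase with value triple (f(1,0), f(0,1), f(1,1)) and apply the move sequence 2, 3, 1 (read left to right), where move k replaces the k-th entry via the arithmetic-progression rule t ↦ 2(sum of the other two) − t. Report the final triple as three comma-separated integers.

start (2,-1,2) = (f(1,0),f(0,1),f(1,1))
replace slot 2: 2·(2+2) − (-1) = 9 → (2,9,2)
replace slot 3: 2·(2+9) − 2 = 20 → (2,9,20)
replace slot 1: 2·(9+20) − 2 = 56 → (56,9,20)

56,9,20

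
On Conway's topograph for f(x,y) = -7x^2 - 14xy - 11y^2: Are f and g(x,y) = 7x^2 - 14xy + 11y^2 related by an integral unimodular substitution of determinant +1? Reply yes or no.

D₁ = -112, D₂ = -112
f is negative-definite; reduce −f:
−f: translate: b→0 (≡14 mod 14), so (7,14,11)→(7,0,4)
−f: flip: (7,0,4)→(4,0,7)
−f: reduced (well bottom): (4,0,7) with a≤c, −a<b≤a
flip sign back: reduced form of f is (-4,0,-7)
g: translate: b→0 (≡-14 mod 14), so (7,-14,11)→(7,0,4)
g: flip: (7,0,4)→(4,0,7)
g: reduced (well bottom): (4,0,7) with a≤c, −a<b≤a
reduced forms (-4, 0, -7) vs (4, 0, 7) ⇒ inequivalent

no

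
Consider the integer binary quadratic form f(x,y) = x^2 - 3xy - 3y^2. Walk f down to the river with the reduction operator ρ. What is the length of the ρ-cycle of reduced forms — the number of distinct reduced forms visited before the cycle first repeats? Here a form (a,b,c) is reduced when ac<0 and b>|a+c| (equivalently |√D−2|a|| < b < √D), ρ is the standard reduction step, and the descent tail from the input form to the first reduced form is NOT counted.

D = 21, ⌊√D⌋ = 4
descent: ρ → (-3,3,1)  [lands on river]
river: ρ → (1,3,-3)
ρ-cycle length = 2 (tail of 1 descent step not counted)

2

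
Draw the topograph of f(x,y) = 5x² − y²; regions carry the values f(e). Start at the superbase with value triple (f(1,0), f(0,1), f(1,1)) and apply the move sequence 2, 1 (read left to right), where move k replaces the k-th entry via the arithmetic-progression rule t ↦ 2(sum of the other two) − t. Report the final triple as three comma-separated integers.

start (5,-1,4) = (f(1,0),f(0,1),f(1,1))
replace slot 2: 2·(5+4) − (-1) = 19 → (5,19,4)
replace slot 1: 2·(19+4) − 5 = 41 → (41,19,4)

41,19,4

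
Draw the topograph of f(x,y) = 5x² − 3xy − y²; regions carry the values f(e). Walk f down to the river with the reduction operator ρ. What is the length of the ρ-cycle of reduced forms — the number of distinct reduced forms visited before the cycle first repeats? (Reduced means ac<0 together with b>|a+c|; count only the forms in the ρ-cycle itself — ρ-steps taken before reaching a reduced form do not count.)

D = 29, ⌊√D⌋ = 5
descent: ρ → (-1,5,1)  [lands on river]
river: ρ → (1,5,-1)
ρ-cycle length = 2 (tail of 1 descent step not counted)

2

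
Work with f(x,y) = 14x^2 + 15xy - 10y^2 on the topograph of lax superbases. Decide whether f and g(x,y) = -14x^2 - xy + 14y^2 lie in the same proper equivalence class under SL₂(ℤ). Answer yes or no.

D₁ = 785, D₂ = 785
river cycle of f (length 10): (-10, 25, 4), (4, 23, -16), (-16, 9, 11), (11, 13, -14), (-14, 15, 10), (10, 25, -4), (-4, 23, 16), (16, 9, -11), (-11, 13, 14), (14, 15, -10)
river cycle of g (length 6): (14, 1, -14), (-14, 27, 1), (1, 27, -14), (-14, 1, 14), (14, 27, -1), (-1, 27, 14)
cycles differ ⇒ inequivalent

no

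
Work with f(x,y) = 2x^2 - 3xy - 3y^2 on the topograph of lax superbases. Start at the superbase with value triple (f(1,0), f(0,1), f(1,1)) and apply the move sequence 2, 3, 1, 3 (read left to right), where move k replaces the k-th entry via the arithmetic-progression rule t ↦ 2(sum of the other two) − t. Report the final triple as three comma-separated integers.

start (2,-3,-4) = (f(1,0),f(0,1),f(1,1))
replace slot 2: 2·(2+(-4)) − (-3) = -1 → (2,-1,-4)
replace slot 3: 2·(2+(-1)) − (-4) = 6 → (2,-1,6)
replace slot 1: 2·((-1)+6) − 2 = 8 → (8,-1,6)
replace slot 3: 2·(8+(-1)) − 6 = 8 → (8,-1,8)

8,-1,8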